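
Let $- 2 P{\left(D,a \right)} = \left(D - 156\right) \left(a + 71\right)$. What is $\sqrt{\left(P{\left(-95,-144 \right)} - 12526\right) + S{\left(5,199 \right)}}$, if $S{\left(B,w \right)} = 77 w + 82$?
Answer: $\frac{i \sqrt{25130}}{2} \approx 79.262 i$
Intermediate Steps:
$S{\left(B,w \right)} = 82 + 77 w$
$P{\left(D,a \right)} = - \frac{\left(-156 + D\right) \left(71 + a\right)}{2}$ ($P{\left(D,a \right)} = - \frac{\left(D - 156\right) \left(a + 71\right)}{2} = - \frac{\left(-156 + D\right) \left(71 + a\right)}{2}$)
$\sqrt{\left(P{\left(-95,-144 \right)} - 12526\right) + S{\left(5,199 \right)}} = \sqrt{\left(\left(5538 + 78 \left(-144\right) - - \frac{6745}{2} - \left(- \frac{95}{2}\right) \left(-144\right)\right) - 12526\right) + \left(82 + 77 \cdot 199\right)} = \sqrt{\left(\left(5538 - 11232 + \frac{6745}{2} - 6840\right) - 12526\right) + \left(82 + 15323\right)} = \sqrt{\left(- \frac{18323}{2} - 12526\right) + 15405} = \sqrt{- \frac{43375}{2} + 15405} = \sqrt{- \frac{12565}{2}} = \frac{i \sqrt{25130}}{2}$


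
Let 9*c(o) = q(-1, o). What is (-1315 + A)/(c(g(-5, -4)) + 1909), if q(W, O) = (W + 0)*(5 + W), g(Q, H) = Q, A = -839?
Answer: -19386/17177 ≈ -1.1286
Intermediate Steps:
q(W, O) = W*(5 + W)
c(o) = -4/9 (c(o) = (-(5 - 1))/9 = (-1*4)/9 = (⅑)*(-4) = -4/9)
(-1315 + A)/(c(g(-5, -4)) + 1909) = (-1315 - 839)/(-4/9 + 1909) = -2154/17177/9 = -2154*9/17177 = -19386/17177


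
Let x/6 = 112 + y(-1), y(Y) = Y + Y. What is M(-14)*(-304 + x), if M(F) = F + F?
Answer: -9968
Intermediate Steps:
y(Y) = 2*Y
x = 660 (x = 6*(112 + 2*(-1)) = 6*(112 - 2) = 6*110 = 660)
M(F) = 2*F
M(-14)*(-304 + x) = (2*(-14))*(-304 + 660) = -28*356 = -9968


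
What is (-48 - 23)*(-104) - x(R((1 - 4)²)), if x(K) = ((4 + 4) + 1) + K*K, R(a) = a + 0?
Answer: 7294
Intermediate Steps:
R(a) = a
x(K) = 9 + K² (x(K) = (8 + 1) + K² = 9 + K²)
(-48 - 23)*(-104) - x(R((1 - 4)²)) = (-48 - 23)*(-104) - (9 + ((1 - 4)²)²) = -71*(-104) - (9 + ((-3)²)²) = 7384 - (9 + 9²) = 7384 - (9 + 81) = 7384 - 1*90 = 7384 - 90 = 7294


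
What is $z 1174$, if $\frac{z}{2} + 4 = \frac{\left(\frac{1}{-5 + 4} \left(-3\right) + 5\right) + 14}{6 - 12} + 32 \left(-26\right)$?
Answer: $- \frac{5914612}{3} \approx -1.9715 \cdot 10^{6}$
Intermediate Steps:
$z = - \frac{5038}{3}$ ($z = -8 + 2 \left(\frac{\left(\frac{1}{-5 + 4} \left(-3\right) + 5\right) + 14}{6 - 12} + 32 \left(-26\right)\right) = -8 + 2 \left(\frac{\left(\frac{1}{-1} \left(-3\right) + 5\right) + 14}{-6} - 832\right) = -8 + 2 \left(\left(\left(\left(-1\right) \left(-3\right) + 5\right) + 14\right) \left(- \frac{1}{6}\right) - 832\right) = -8 + 2 \left(\left(\left(3 + 5\right) + 14\right) \left(- \frac{1}{6}\right) - 832\right) = -8 + 2 \left(\left(8 + 14\right) \left(- \frac{1}{6}\right) - 832\right) = -8 + 2 \left(22 \left(- \frac{1}{6}\right) - 832\right) = -8 + 2 \left(- \frac{11}{3} - 832\right) = -8 + 2 \left(- \frac{2507}{3}\right) = -8 - \frac{5014}{3} = - \frac{5038}{3} \approx -1679.3$)
$z 1174 = \left(- \frac{5038}{3}\right) 1174 = - \frac{5914612}{3}$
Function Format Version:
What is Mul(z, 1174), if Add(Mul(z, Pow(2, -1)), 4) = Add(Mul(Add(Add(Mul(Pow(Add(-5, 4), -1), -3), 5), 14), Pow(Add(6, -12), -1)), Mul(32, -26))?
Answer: Rational(-5914612, 3) ≈ -1.9715e+6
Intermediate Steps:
z = Rational(-5038, 3) (z = Add(-8, Mul(2, Add(Mul(Add(Add(Mul(Pow(Add(-5, 4), -1), -3), 5), 14), Pow(Add(6, -12), -1)), Mul(32, -26)))) = Add(-8, Mul(2, Add(Mul(Add(Add(Mul(Pow(-1, -1), -3), 5), 14), Pow(-6, -1)), -832))) = Add(-8, Mul(2, Add(Mul(Add(Add(Mul(-1, -3), 5), 14), Rational(-1, 6)), -832))) = Add(-8, Mul(2, Add(Mul(Add(Add(3, 5), 14), Rational(-1, 6)), -832))) = Add(-8, Mul(2, Add(Mul(Add(8, 14), Rational(-1, 6)), -832))) = Add(-8, Mul(2, Add(Mul(22, Rational(-1, 6)), -832))) = Add(-8, Mul(2, Add(Rational(-11, 3), -832))) = Add(-8, Mul(2, Rational(-2507, 3))) = Add(-8, Rational(-5014, 3)) = Rational(-5038, 3) ≈ -1679.3)
Mul(z, 1174) = Mul(Rational(-5038, 3), 1174) = Rational(-5914612, 3)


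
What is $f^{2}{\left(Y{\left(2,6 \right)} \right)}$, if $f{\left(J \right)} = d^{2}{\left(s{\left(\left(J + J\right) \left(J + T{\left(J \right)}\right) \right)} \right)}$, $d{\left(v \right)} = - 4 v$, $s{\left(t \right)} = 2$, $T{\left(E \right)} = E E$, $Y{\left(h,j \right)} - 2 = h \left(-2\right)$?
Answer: $4096$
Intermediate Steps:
$Y{\left(h,j \right)} = 2 - 2 h$ ($Y{\left(h,j \right)} = 2 + h \left(-2\right) = 2 - 2 h$)
$T{\left(E \right)} = E^{2}$
$f{\left(J \right)} = 64$ ($f{\left(J \right)} = \left(\left(-4\right) 2\right)^{2} = \left(-8\right)^{2} = 64$)
$f^{2}{\left(Y{\left(2,6 \right)} \right)} = 64^{2} = 4096$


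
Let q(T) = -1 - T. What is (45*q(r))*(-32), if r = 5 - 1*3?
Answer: 4320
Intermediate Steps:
r = 2 (r = 5 - 3 = 2)
(45*q(r))*(-32) = (45*(-1 - 1*2))*(-32) = (45*(-1 - 2))*(-32) = (45*(-3))*(-32) = -135*(-32) = 4320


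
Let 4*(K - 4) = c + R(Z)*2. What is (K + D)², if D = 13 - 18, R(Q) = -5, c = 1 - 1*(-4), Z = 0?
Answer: 81/16 ≈ 5.0625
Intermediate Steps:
c = 5 (c = 1 + 4 = 5)
K = 11/4 (K = 4 + (5 - 5*2)/4 = 4 + (5 - 10)/4 = 4 + (¼)*(-5) = 4 - 5/4 = 11/4 ≈ 2.7500)
D = -5
(K + D)² = (11/4 - 5)² = (-9/4)² = 81/16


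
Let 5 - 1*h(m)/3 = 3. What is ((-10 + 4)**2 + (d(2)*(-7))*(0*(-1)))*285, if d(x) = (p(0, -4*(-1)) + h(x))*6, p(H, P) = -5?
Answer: 10260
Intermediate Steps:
h(m) = 6 (h(m) = 15 - 3*3 = 15 - 9 = 6)
d(x) = 6 (d(x) = (-5 + 6)*6 = 1*6 = 6)
((-10 + 4)**2 + (d(2)*(-7))*(0*(-1)))*285 = ((-10 + 4)**2 + (6*(-7))*(0*(-1)))*285 = ((-6)**2 - 42*0)*285 = (36 + 0)*285 = 36*285 = 10260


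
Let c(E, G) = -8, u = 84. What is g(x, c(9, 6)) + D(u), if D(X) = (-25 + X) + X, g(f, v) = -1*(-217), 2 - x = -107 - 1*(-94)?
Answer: 360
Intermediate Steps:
x = 15 (x = 2 - (-107 - 1*(-94)) = 2 - (-107 + 94) = 2 - 1*(-13) = 2 + 13 = 15)
g(f, v) = 217
D(X) = -25 + 2*X
g(x, c(9, 6)) + D(u) = 217 + (-25 + 2*84) = 217 + (-25 + 168) = 217 + 143 = 360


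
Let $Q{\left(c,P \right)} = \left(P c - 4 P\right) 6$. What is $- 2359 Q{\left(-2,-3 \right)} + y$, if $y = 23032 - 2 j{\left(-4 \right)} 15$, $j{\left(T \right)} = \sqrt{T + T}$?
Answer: $-231740 - 60 i \sqrt{2} \approx -2.3174 \cdot 10^{5} - 84.853 i$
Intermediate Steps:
$j{\left(T \right)} = \sqrt{2} \sqrt{T}$ ($j{\left(T \right)} = \sqrt{2 T} = \sqrt{2} \sqrt{T}$)
$Q{\left(c,P \right)} = - 24 P + 6 P c$ ($Q{\left(c,P \right)} = \left(- 4 P + P c\right) 6 = - 24 P + 6 P c$)
$y = 23032 - 60 i \sqrt{2}$ ($y = 23032 - 2 \sqrt{2} \sqrt{-4} \cdot 15 = 23032 - 2 \sqrt{2} \cdot 2 i 15 = 23032 - 2 \cdot 2 i \sqrt{2} \cdot 15 = 23032 - 4 i \sqrt{2} \cdot 15 = 23032 - 60 i \sqrt{2} \approx 23032.0 - 84.853 i$)
$- 2359 Q{\left(-2,-3 \right)} + y = - 2359 \cdot 6 \left(-3\right) \left(-4 - 2\right) + \left(23032 - 60 i \sqrt{2}\right) = - 2359 \cdot 6 \left(-3\right) \left(-6\right) + \left(23032 - 60 i \sqrt{2}\right) = \left(-2359\right) 108 + \left(23032 - 60 i \sqrt{2}\right) = -254772 + \left(23032 - 60 i \sqrt{2}\right) = -231740 - 60 i \sqrt{2}$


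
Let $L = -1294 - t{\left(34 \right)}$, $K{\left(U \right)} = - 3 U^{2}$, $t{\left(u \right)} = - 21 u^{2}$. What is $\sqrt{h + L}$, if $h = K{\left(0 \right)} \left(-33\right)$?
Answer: $\sqrt{22982} \approx 151.6$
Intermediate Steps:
$h = 0$ ($h = - 3 \cdot 0^{2} \left(-33\right) = \left(-3\right) 0 \left(-33\right) = 0 \left(-33\right) = 0$)
$L = 22982$ ($L = -1294 - - 21 \cdot 34^{2} = -1294 - \left(-21\right) 1156 = -1294 - -24276 = -1294 + 24276 = 22982$)
$\sqrt{h + L} = \sqrt{0 + 22982} = \sqrt{22982}$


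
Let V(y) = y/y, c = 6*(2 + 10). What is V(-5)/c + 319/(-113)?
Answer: -22855/8136 ≈ -2.8091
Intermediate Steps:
c = 72 (c = 6*12 = 72)
V(y) = 1
V(-5)/c + 319/(-113) = 1/72 + 319/(-113) = 1*(1/72) + 319*(-1/113) = 1/72 - 319/113 = -22855/8136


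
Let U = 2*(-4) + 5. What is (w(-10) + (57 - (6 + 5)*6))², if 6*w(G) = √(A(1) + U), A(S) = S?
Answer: (-54 + I*√2)²/36 ≈ 80.944 - 4.2426*I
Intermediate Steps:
U = -3 (U = -8 + 5 = -3)
w(G) = I*√2/6 (w(G) = √(1 - 3)/6 = √(-2)/6 = (I*√2)/6 = I*√2/6)
(w(-10) + (57 - (6 + 5)*6))² = (I*√2/6 + (57 - (6 + 5)*6))² = (I*√2/6 + (57 - 11*6))² = (I*√2/6 + (57 - 1*66))² = (I*√2/6 + (57 - 66))² = (I*√2/6 - 9)² = (-9 + I*√2/6)²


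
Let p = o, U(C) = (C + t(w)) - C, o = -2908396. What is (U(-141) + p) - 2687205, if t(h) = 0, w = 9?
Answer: -5595601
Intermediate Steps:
U(C) = 0 (U(C) = (C + 0) - C = C - C = 0)
p = -2908396
(U(-141) + p) - 2687205 = (0 - 2908396) - 2687205 = -2908396 - 2687205 = -5595601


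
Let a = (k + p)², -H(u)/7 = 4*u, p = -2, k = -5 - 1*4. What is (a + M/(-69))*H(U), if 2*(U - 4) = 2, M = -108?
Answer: -394660/23 ≈ -17159.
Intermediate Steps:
U = 5 (U = 4 + (½)*2 = 4 + 1 = 5)
k = -9 (k = -5 - 4 = -9)
H(u) = -28*u
a = 121 (a = (-9 - 2)² = (-11)² = 121)
(a + M/(-69))*H(U) = (121 - 108/(-69))*(-28*5) = (121 - 108*(-1/69))*(-140) = (121 + 36/23)*(-140) = (2819/23)*(-140) = -394660/23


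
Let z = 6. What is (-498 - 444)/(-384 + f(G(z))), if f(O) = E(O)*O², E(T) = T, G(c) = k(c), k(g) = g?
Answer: 157/28 ≈ 5.6071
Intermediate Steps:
G(c) = c
f(O) = O³ (f(O) = O*O² = O³)
(-498 - 444)/(-384 + f(G(z))) = (-498 - 444)/(-384 + 6³) = -942/(-384 + 216) = -942/(-168) = -942*(-1/168) = 157/28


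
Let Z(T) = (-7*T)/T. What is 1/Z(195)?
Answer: -⅐ ≈ -0.14286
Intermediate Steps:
Z(T) = -7
1/Z(195) = 1/(-7) = -⅐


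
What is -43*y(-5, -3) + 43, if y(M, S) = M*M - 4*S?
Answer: -1548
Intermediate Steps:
y(M, S) = M**2 - 4*S
-43*y(-5, -3) + 43 = -43*((-5)**2 - 4*(-3)) + 43 = -43*(25 + 12) + 43 = -43*37 + 43 = -1591 + 43 = -1548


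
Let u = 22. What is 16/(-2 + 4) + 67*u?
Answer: 1482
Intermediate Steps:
16/(-2 + 4) + 67*u = 16/(-2 + 4) + 67*22 = 16/2 + 1474 = 16*(1/2) + 1474 = 8 + 1474 = 1482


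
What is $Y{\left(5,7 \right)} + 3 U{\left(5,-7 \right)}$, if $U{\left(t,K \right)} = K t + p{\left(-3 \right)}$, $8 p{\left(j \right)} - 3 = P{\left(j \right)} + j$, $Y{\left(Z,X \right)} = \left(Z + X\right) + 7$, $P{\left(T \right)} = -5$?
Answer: $- \frac{703}{8} \approx -87.875$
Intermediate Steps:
$Y{\left(Z,X \right)} = 7 + X + Z$ ($Y{\left(Z,X \right)} = \left(X + Z\right) + 7 = 7 + X + Z$)
$p{\left(j \right)} = - \frac{1}{4} + \frac{j}{8}$ ($p{\left(j \right)} = \frac{3}{8} + \frac{-5 + j}{8} = \frac{3}{8} + \left(- \frac{5}{8} + \frac{j}{8}\right) = - \frac{1}{4} + \frac{j}{8}$)
$U{\left(t,K \right)} = - \frac{5}{8} + K t$ ($U{\left(t,K \right)} = K t + \left(- \frac{1}{4} + \frac{1}{8} \left(-3\right)\right) = K t - \frac{5}{8} = - \frac{5}{8} + K t$)
$Y{\left(5,7 \right)} + 3 U{\left(5,-7 \right)} = \left(7 + 7 + 5\right) + 3 \left(- \frac{5}{8} - 35\right) = 19 + 3 \left(- \frac{5}{8} - 35\right) = 19 + 3 \left(- \frac{285}{8}\right) = 19 - \frac{855}{8} = - \frac{703}{8}$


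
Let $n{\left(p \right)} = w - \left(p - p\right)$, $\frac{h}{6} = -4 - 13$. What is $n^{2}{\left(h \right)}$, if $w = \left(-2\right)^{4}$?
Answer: $256$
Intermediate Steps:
$w = 16$
$h = -102$ ($h = 6 \left(-4 - 13\right) = 6 \left(-17\right) = -102$)
$n{\left(p \right)} = 16$ ($n{\left(p \right)} = 16 - \left(p - p\right) = 16 - 0 = 16 + 0 = 16$)
$n^{2}{\left(h \right)} = 16^{2} = 256$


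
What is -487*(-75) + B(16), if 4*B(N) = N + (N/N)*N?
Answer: 36533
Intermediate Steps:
B(N) = N/2 (B(N) = (N + (N/N)*N)/4 = (N + 1*N)/4 = (N + N)/4 = (2*N)/4 = N/2)
-487*(-75) + B(16) = -487*(-75) + (1/2)*16 = 36525 + 8 = 36533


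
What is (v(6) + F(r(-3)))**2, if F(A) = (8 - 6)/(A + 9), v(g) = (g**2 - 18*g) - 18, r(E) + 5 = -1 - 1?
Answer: 7921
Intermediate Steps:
r(E) = -7 (r(E) = -5 + (-1 - 1) = -5 - 2 = -7)
v(g) = -18 + g**2 - 18*g
F(A) = 2/(9 + A)
(v(6) + F(r(-3)))**2 = ((-18 + 6**2 - 18*6) + 2/(9 - 7))**2 = ((-18 + 36 - 108) + 2/2)**2 = (-90 + 2*(1/2))**2 = (-90 + 1)**2 = (-89)**2 = 7921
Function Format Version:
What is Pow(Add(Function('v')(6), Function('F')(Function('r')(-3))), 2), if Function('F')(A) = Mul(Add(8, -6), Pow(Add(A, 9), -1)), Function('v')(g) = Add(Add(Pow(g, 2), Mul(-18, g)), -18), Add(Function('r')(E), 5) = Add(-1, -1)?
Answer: 7921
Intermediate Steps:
Function('r')(E) = -7 (Function('r')(E) = Add(-5, Add(-1, -1)) = Add(-5, -2) = -7)
Function('v')(g) = Add(-18, Pow(g, 2), Mul(-18, g))
Function('F')(A) = Mul(2, Pow(Add(9, A), -1))
Pow(Add(Function('v')(6), Function('F')(Function('r')(-3))), 2) = Pow(Add(Add(-18, Pow(6, 2), Mul(-18, 6)), Mul(2, Pow(Add(9, -7), -1))), 2) = Pow(Add(Add(-18, 36, -108), Mul(2, Pow(2, -1))), 2) = Pow(Add(-90, Mul(2, Rational(1, 2))), 2) = Pow(Add(-90, 1), 2) = Pow(-89, 2) = 7921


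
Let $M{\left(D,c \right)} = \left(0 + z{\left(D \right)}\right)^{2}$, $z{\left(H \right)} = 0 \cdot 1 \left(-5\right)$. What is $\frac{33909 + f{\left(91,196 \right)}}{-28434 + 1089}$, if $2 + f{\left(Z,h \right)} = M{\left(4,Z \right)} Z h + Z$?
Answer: $- \frac{33998}{27345} \approx -1.2433$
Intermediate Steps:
$z{\left(H \right)} = 0$ ($z{\left(H \right)} = 0 \left(-5\right) = 0$)
$M{\left(D,c \right)} = 0$ ($M{\left(D,c \right)} = \left(0 + 0\right)^{2} = 0^{2} = 0$)
$f{\left(Z,h \right)} = -2 + Z$ ($f{\left(Z,h \right)} = -2 + \left(0 Z h + Z\right) = -2 + \left(0 h + Z\right) = -2 + \left(0 + Z\right) = -2 + Z$)
$\frac{33909 + f{\left(91,196 \right)}}{-28434 + 1089} = \frac{33909 + \left(-2 + 91\right)}{-28434 + 1089} = \frac{33909 + 89}{-27345} = 33998 \left(- \frac{1}{27345}\right) = - \frac{33998}{27345}$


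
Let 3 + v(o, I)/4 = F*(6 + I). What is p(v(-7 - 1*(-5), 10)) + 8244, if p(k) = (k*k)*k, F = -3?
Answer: -8481420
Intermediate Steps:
v(o, I) = -84 - 12*I (v(o, I) = -12 + 4*(-3*(6 + I)) = -12 + 4*(-18 - 3*I) = -12 + (-72 - 12*I) = -84 - 12*I)
p(k) = k³ (p(k) = k²*k = k³)
p(v(-7 - 1*(-5), 10)) + 8244 = (-84 - 12*10)³ + 8244 = (-84 - 120)³ + 8244 = (-204)³ + 8244 = -8489664 + 8244 = -8481420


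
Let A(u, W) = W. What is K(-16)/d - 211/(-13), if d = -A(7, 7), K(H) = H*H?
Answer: -1851/91 ≈ -20.341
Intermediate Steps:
K(H) = H**2
d = -7 (d = -1*7 = -7)
K(-16)/d - 211/(-13) = (-16)**2/(-7) - 211/(-13) = 256*(-1/7) - 211*(-1/13) = -256/7 + 211/13 = -1851/91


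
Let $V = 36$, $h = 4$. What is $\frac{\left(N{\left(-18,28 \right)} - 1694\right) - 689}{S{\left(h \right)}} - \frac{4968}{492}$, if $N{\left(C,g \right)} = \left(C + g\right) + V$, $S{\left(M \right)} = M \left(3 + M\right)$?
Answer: $- \frac{107409}{1148} \approx -93.562$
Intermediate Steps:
$N{\left(C,g \right)} = 36 + C + g$ ($N{\left(C,g \right)} = \left(C + g\right) + 36 = 36 + C + g$)
$\frac{\left(N{\left(-18,28 \right)} - 1694\right) - 689}{S{\left(h \right)}} - \frac{4968}{492} = \frac{\left(\left(36 - 18 + 28\right) - 1694\right) - 689}{4 \left(3 + 4\right)} - \frac{4968}{492} = \frac{\left(46 - 1694\right) - 689}{4 \cdot 7} - \frac{414}{41} = \frac{-1648 - 689}{28} - \frac{414}{41} = \left(-2337\right) \frac{1}{28} - \frac{414}{41} = - \frac{2337}{28} - \frac{414}{41} = - \frac{107409}{1148}$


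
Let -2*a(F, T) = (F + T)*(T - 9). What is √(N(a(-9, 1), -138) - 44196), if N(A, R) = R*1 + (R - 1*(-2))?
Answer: I*√44470 ≈ 210.88*I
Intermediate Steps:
a(F, T) = -(-9 + T)*(F + T)/2 (a(F, T) = -(F + T)*(T - 9)/2 = -(F + T)*(-9 + T)/2 = -(-9 + T)*(F + T)/2)
N(A, R) = 2 + 2*R (N(A, R) = R + (R + 2) = R + (2 + R) = 2 + 2*R)
√(N(a(-9, 1), -138) - 44196) = √((2 + 2*(-138)) - 44196) = √((2 - 276) - 44196) = √(-274 - 44196) = √(-44470) = I*√44470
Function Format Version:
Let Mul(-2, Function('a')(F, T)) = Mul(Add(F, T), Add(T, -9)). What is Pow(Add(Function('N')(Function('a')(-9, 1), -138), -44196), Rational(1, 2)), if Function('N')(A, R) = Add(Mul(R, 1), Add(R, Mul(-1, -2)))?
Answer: Mul(I, Pow(44470, Rational(1, 2))) ≈ Mul(210.88, I)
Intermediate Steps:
Function('a')(F, T) = Mul(Rational(-1, 2), Add(-9, T), Add(F, T)) (Function('a')(F, T) = Mul(Rational(-1, 2), Mul(Add(F, T), Add(T, -9))) = Mul(Rational(-1, 2), Mul(Add(F, T), Add(-9, T))) = Mul(Rational(-1, 2), Mul(Add(-9, T), Add(F, T))) = Mul(Rational(-1, 2), Add(-9, T), Add(F, T)))
Function('N')(A, R) = Add(2, Mul(2, R)) (Function('N')(A, R) = Add(R, Add(R, 2)) = Add(R, Add(2, R)) = Add(2, Mul(2, R)))
Pow(Add(Function('N')(Function('a')(-9, 1), -138), -44196), Rational(1, 2)) = Pow(Add(Add(2, Mul(2, -138)), -44196), Rational(1, 2)) = Pow(Add(Add(2, -276), -44196), Rational(1, 2)) = Pow(Add(-274, -44196), Rational(1, 2)) = Pow(-44470, Rational(1, 2)) = Mul(I, Pow(44470, Rational(1, 2)))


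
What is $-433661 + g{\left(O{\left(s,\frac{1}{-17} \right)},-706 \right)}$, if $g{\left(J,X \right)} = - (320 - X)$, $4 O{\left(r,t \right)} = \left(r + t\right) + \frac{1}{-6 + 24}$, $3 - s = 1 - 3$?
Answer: $-434687$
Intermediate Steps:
$s = 5$ ($s = 3 - \left(1 - 3\right) = 3 - -2 = 3 + 2 = 5$)
$O{\left(r,t \right)} = \frac{1}{72} + \frac{r}{4} + \frac{t}{4}$ ($O{\left(r,t \right)} = \frac{\left(r + t\right) + \frac{1}{-6 + 24}}{4} = \frac{\left(r + t\right) + \frac{1}{18}}{4} = \frac{\frac{1}{18} + r + t}{4} = \frac{1}{72} + \frac{r}{4} + \frac{t}{4}$)
$g{\left(J,X \right)} = -320 + X$
$-433661 + g{\left(O{\left(s,\frac{1}{-17} \right)},-706 \right)} = -433661 - 1026 = -434687$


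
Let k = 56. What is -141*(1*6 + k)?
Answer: -8742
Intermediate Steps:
-141*(1*6 + k) = -141*(1*6 + 56) = -141*(6 + 56) = -141*62 = -8742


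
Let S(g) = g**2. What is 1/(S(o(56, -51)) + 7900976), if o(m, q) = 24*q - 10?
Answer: 1/9423732 ≈ 1.0612e-7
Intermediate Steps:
o(m, q) = -10 + 24*q
1/(S(o(56, -51)) + 7900976) = 1/((-10 + 24*(-51))**2 + 7900976) = 1/((-10 - 1224)**2 + 7900976) = 1/((-1234)**2 + 7900976) = 1/(1522756 + 7900976) = 1/9423732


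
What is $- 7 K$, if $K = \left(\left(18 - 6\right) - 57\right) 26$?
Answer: $8190$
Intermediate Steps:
$K = -1170$ ($K = \left(12 - 57\right) 26 = \left(-45\right) 26 = -1170$)
$- 7 K = \left(-7\right) \left(-1170\right) = 8190$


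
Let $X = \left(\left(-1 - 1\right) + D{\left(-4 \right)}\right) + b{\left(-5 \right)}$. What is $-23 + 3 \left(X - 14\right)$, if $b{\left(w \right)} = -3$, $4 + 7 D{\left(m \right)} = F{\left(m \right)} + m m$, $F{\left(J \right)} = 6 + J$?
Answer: $-74$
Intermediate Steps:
$D{\left(m \right)} = \frac{2}{7} + \frac{m}{7} + \frac{m^{2}}{7}$ ($D{\left(m \right)} = - \frac{4}{7} + \frac{\left(6 + m\right) + m m}{7} = - \frac{4}{7} + \frac{\left(6 + m\right) + m^{2}}{7} = - \frac{4}{7} + \frac{6 + m + m^{2}}{7} = - \frac{4}{7} + \left(\frac{6}{7} + \frac{m}{7} + \frac{m^{2}}{7}\right) = \frac{2}{7} + \frac{m}{7} + \frac{m^{2}}{7}$)
$X = -3$ ($X = \left(\left(-1 - 1\right) + \left(\frac{2}{7} + \frac{1}{7} \left(-4\right) + \frac{\left(-4\right)^{2}}{7}\right)\right) - 3 = \left(-2 + \left(\frac{2}{7} - \frac{4}{7} + \frac{1}{7} \cdot 16\right)\right) - 3 = \left(-2 + \left(\frac{2}{7} - \frac{4}{7} + \frac{16}{7}\right)\right) - 3 = \left(-2 + 2\right) - 3 = 0 - 3 = -3$)
$-23 + 3 \left(X - 14\right) = -23 + 3 \left(-3 - 14\right) = -23 + 3 \left(-17\right) = -23 - 51 = -74$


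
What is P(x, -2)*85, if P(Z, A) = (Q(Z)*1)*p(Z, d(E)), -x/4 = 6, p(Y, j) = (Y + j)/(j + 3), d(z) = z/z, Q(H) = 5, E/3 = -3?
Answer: -9775/4 ≈ -2443.8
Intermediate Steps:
E = -9 (E = 3*(-3) = -9)
d(z) = 1
p(Y, j) = (Y + j)/(3 + j)
x = -24 (x = -4*6 = -24)
P(Z, A) = 5/4 + 5*Z/4 (P(Z, A) = (5*1)*((Z + 1)/(3 + 1)) = 5*((1 + Z)/4) = 5*(¼ + Z/4) = 5/4 + 5*Z/4)
P(x, -2)*85 = (5/4 + (5/4)*(-24))*85 = (5/4 - 30)*85 = -115/4*85 = -9775/4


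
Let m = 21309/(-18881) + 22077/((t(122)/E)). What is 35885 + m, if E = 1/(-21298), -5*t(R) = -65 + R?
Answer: 274168659105307/7640423222 ≈ 35884.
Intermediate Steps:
t(R) = 13 - R/5 (t(R) = -(-65 + R)/5 = 13 - R/5)
E = -1/21298 ≈ -4.6953e-5
m = -7928216163/7640423222 (m = 21309/(-18881) + 22077/(((13 - 1/5*122)/(-1/21298))) = 21309*(-1/18881) + 22077/(((13 - 122/5)*(-21298))) = -21309/18881 + 22077/((-57/5*(-21298))) = -21309/18881 + 22077/(1213986/5) = -21309/18881 + 22077*(5/1213986) = -21309/18881 + 36795/404662 = -7928216163/7640423222 ≈ -1.0377)
35885 + m = 35885 - 7928216163/7640423222 = 274168659105307/7640423222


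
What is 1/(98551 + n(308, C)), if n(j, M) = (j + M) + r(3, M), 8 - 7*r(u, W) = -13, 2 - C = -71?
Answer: 1/98935 ≈ 1.0108e-5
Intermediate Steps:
C = 73 (C = 2 - 1*(-71) = 2 + 71 = 73)
r(u, W) = 3 (r(u, W) = 8/7 - 1/7*(-13) = 8/7 + 13/7 = 3)
n(j, M) = 3 + M + j (n(j, M) = (j + M) + 3 = (M + j) + 3 = 3 + M + j)
1/(98551 + n(308, C)) = 1/(98551 + (3 + 73 + 308)) = 1/(98551 + 384) = 1/98935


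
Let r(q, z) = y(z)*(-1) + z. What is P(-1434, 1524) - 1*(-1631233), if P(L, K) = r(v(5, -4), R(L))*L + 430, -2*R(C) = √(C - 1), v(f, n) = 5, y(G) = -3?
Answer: 1627361 + 717*I*√1435 ≈ 1.6274e+6 + 27161.0*I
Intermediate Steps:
R(C) = -√(-1 + C)/2 (R(C) = -√(C - 1)/2 = -√(-1 + C)/2)
r(q, z) = 3 + z (r(q, z) = -3*(-1) + z = 3 + z)
P(L, K) = 430 + L*(3 - √(-1 + L)/2) (P(L, K) = (3 - √(-1 + L)/2)*L + 430 = L*(3 - √(-1 + L)/2) + 430 = 430 + L*(3 - √(-1 + L)/2))
P(-1434, 1524) - 1*(-1631233) = (430 - ½*(-1434)*(-6 + √(-1 - 1434))) - 1*(-1631233) = (430 - ½*(-1434)*(-6 + √(-1435))) + 1631233 = (430 - ½*(-1434)*(-6 + I*√1435)) + 1631233 = (430 + (-4302 + 717*I*√1435)) + 1631233 = (-3872 + 717*I*√1435) + 1631233 = 1627361 + 717*I*√1435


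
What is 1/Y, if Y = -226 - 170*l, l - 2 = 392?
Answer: -1/67206 ≈ -1.4880e-5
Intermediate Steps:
l = 394 (l = 2 + 392 = 394)
Y = -67206 (Y = -226 - 170*394 = -226 - 66980 = -67206)
1/Y = 1/(-67206) = -1/67206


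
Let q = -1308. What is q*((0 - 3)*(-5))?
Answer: -19620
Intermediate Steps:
q*((0 - 3)*(-5)) = -1308*(0 - 3)*(-5) = -(-3924)*(-5) = -1308*15 = -19620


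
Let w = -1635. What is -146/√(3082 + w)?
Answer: -146*√1447/1447 ≈ -3.8381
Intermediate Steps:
-146/√(3082 + w) = -146/√(3082 - 1635) = -146*√1447/1447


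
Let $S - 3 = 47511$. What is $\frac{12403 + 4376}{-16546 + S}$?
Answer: $\frac{2397}{4424} \approx 0.54182$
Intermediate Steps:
$S = 47514$ ($S = 3 + 47511 = 47514$)
$\frac{12403 + 4376}{-16546 + S} = \frac{12403 + 4376}{-16546 + 47514} = \frac{16779}{30968} = 16779 \cdot \frac{1}{30968} = \frac{2397}{4424}$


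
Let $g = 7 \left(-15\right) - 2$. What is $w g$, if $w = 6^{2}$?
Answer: $-3852$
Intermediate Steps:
$g = -107$ ($g = -105 - 2 = -107$)
$w = 36$
$w g = 36 \left(-107\right) = -3852$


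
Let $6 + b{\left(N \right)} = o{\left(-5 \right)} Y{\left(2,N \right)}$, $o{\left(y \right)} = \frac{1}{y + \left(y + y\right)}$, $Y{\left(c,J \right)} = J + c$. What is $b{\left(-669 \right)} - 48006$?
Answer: $- \frac{719513}{15} \approx -47968.0$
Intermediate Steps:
$o{\left(y \right)} = \frac{1}{3 y}$ ($o{\left(y \right)} = \frac{1}{y + 2 y} = \frac{1}{3 y}$)
$b{\left(N \right)} = - \frac{92}{15} - \frac{N}{15}$ ($b{\left(N \right)} = -6 + \frac{1}{3 \left(-5\right)} \left(N + 2\right) = -6 + \frac{1}{3} \left(- \frac{1}{5}\right) \left(2 + N\right) = -6 - \frac{2 + N}{15} = -6 - \left(\frac{2}{15} + \frac{N}{15}\right) = - \frac{92}{15} - \frac{N}{15}$)
$b{\left(-669 \right)} - 48006 = \left(- \frac{92}{15} - - \frac{223}{5}\right) - 48006 = \left(- \frac{92}{15} + \frac{223}{5}\right) - 48006 = \frac{577}{15} - 48006 = - \frac{719513}{15}$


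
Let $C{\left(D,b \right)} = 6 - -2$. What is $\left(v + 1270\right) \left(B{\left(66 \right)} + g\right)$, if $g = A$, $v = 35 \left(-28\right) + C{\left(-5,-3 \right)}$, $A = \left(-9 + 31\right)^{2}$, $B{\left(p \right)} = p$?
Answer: $163900$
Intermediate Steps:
$C{\left(D,b \right)} = 8$ ($C{\left(D,b \right)} = 6 + 2 = 8$)
$A = 484$ ($A = 22^{2} = 484$)
$v = -972$ ($v = 35 \left(-28\right) + 8 = -980 + 8 = -972$)
$g = 484$
$\left(v + 1270\right) \left(B{\left(66 \right)} + g\right) = \left(-972 + 1270\right) \left(66 + 484\right) = 298 \cdot 550 = 163900$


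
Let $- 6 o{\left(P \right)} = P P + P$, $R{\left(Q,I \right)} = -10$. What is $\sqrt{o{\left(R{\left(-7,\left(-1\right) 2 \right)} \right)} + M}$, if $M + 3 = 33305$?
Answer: $\sqrt{33287} \approx 182.45$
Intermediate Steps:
$o{\left(P \right)} = - \frac{P}{6} - \frac{P^{2}}{6}$ ($o{\left(P \right)} = - \frac{P P + P}{6} = - \frac{P^{2} + P}{6} = - \frac{P + P^{2}}{6} = - \frac{P}{6} - \frac{P^{2}}{6}$)
$M = 33302$ ($M = -3 + 33305 = 33302$)
$\sqrt{o{\left(R{\left(-7,\left(-1\right) 2 \right)} \right)} + M} = \sqrt{\left(- \frac{1}{6}\right) \left(-10\right) \left(1 - 10\right) + 33302} = \sqrt{\left(- \frac{1}{6}\right) \left(-10\right) \left(-9\right) + 33302} = \sqrt{-15 + 33302} = \sqrt{33287}$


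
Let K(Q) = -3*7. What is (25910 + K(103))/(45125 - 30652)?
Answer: 25889/14473 ≈ 1.7888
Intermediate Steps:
K(Q) = -21
(25910 + K(103))/(45125 - 30652) = (25910 - 21)/(45125 - 30652) = 25889/14473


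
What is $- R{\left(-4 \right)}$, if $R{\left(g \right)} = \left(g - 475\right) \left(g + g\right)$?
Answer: $-3832$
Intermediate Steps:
$R{\left(g \right)} = 2 g \left(-475 + g\right)$ ($R{\left(g \right)} = \left(-475 + g\right) 2 g = 2 g \left(-475 + g\right)$)
$- R{\left(-4 \right)} = - 2 \left(-4\right) \left(-475 - 4\right) = - 2 \left(-4\right) \left(-479\right) = \left(-1\right) 3832 = -3832$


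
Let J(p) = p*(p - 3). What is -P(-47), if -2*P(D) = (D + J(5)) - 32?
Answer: -69/2 ≈ -34.500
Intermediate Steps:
J(p) = p*(-3 + p)
P(D) = 11 - D/2 (P(D) = -((D + 5*(-3 + 5)) - 32)/2 = -((D + 5*2) - 32)/2 = -((D + 10) - 32)/2 = -((10 + D) - 32)/2 = -(-22 + D)/2 = 11 - D/2)
-P(-47) = -(11 - 1/2*(-47)) = -(11 + 47/2) = -1*69/2 = -69/2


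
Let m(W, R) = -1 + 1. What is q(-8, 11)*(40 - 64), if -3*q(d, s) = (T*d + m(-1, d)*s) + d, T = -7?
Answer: 384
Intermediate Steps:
m(W, R) = 0
q(d, s) = 2*d (q(d, s) = -((-7*d + 0*s) + d)/3 = -((-7*d + 0) + d)/3 = -(-7*d + d)/3 = -(-2)*d = 2*d)
q(-8, 11)*(40 - 64) = (2*(-8))*(40 - 64) = -16*(-24) = 384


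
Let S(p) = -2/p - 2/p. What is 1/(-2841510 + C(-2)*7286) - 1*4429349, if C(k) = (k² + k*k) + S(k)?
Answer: -12263317108851/2768650 ≈ -4.4294e+6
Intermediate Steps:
S(p) = -4/p
C(k) = -4/k + 2*k² (C(k) = (k² + k*k) - 4/k = (k² + k²) - 4/k = 2*k² - 4/k = -4/k + 2*k²)
1/(-2841510 + C(-2)*7286) - 1*4429349 = 1/(-2841510 + (2*(-2 + (-2)³)/(-2))*7286) - 1*4429349 = 1/(-2841510 + (2*(-½)*(-2 - 8))*7286) - 4429349 = 1/(-2841510 + (2*(-½)*(-10))*7286) - 4429349 = 1/(-2841510 + 10*7286) - 4429349 = 1/(-2841510 + 72860) - 4429349 = 1/(-2768650) - 4429349 = -1/2768650 - 4429349 = -12263317108851/2768650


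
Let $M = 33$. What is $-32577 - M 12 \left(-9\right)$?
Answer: $-29013$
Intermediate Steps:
$-32577 - M 12 \left(-9\right) = -32577 - 33 \cdot 12 \left(-9\right) = -32577 - 396 \left(-9\right) = -32577 - -3564 = -32577 + 3564 = -29013$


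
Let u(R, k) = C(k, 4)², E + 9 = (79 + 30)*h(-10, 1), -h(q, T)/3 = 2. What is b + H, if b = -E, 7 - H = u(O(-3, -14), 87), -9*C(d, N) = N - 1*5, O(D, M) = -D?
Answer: 54269/81 ≈ 669.99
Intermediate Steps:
h(q, T) = -6 (h(q, T) = -3*2 = -6)
C(d, N) = 5/9 - N/9 (C(d, N) = -(N - 1*5)/9 = -(N - 5)/9 = -(-5 + N)/9 = 5/9 - N/9)
E = -663 (E = -9 + (79 + 30)*(-6) = -9 + 109*(-6) = -9 - 654 = -663)
u(R, k) = 1/81 (u(R, k) = (5/9 - ⅑*4)² = (5/9 - 4/9)² = (⅑)² = 1/81)
H = 566/81 (H = 7 - 1*1/81 = 7 - 1/81 = 566/81 ≈ 6.9877)
b = 663 (b = -1*(-663) = 663)
b + H = 663 + 566/81 = 54269/81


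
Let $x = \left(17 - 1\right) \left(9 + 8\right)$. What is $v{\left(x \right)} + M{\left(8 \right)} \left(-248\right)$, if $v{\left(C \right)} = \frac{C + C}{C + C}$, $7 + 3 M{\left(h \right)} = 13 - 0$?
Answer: $-495$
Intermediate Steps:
$M{\left(h \right)} = 2$ ($M{\left(h \right)} = - \frac{7}{3} + \frac{13 - 0}{3} = - \frac{7}{3} + \frac{13 + 0}{3} = - \frac{7}{3} + \frac{1}{3} \cdot 13 = - \frac{7}{3} + \frac{13}{3} = 2$)
$x = 272$ ($x = 16 \cdot 17 = 272$)
$v{\left(C \right)} = 1$ ($v{\left(C \right)} = \frac{2 C}{2 C} = 2 C \frac{1}{2 C} = 1$)
$v{\left(x \right)} + M{\left(8 \right)} \left(-248\right) = 1 + 2 \left(-248\right) = 1 - 496 = -495$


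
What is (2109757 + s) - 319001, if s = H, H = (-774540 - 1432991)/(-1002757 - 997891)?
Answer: 3582674617419/2000648 ≈ 1.7908e+6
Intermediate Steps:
H = 2207531/2000648 (H = -2207531/(-2000648) = -2207531*(-1/2000648) = 2207531/2000648 ≈ 1.1034)
s = 2207531/2000648 ≈ 1.1034
(2109757 + s) - 319001 = (2109757 + 2207531/2000648) - 319001 = 4220883330067/2000648 - 319001 = 3582674617419/2000648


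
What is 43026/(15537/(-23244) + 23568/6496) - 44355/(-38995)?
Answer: 527824472258871/36304851935 ≈ 14539.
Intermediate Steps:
43026/(15537/(-23244) + 23568/6496) - 44355/(-38995) = 43026/(15537*(-1/23244) + 23568*(1/6496)) - 44355*(-1/38995) = 43026/(-5179/7748 + 1473/406) + 8871/7799 = 43026/(4655065/1572844) + 8871/7799 = 43026*(1572844/4655065) + 8871/7799 = 67673185944/4655065 + 8871/7799 = 527824472258871/36304851935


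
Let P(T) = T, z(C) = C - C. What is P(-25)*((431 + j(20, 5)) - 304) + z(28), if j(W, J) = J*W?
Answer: -5675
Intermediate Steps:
z(C) = 0
P(-25)*((431 + j(20, 5)) - 304) + z(28) = -25*((431 + 5*20) - 304) + 0 = -25*((431 + 100) - 304) + 0 = -25*(531 - 304) + 0 = -25*227 + 0 = -5675 + 0 = -5675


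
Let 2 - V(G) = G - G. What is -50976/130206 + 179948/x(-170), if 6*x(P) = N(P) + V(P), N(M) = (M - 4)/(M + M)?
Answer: 3983148951168/9266327 ≈ 4.2985e+5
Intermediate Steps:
N(M) = (-4 + M)/(2*M) (N(M) = (-4 + M)/((2*M)) = (-4 + M)*(1/(2*M)) = (-4 + M)/(2*M))
V(G) = 2 (V(G) = 2 - (G - G) = 2 - 1*0 = 2 + 0 = 2)
x(P) = ⅓ + (-4 + P)/(12*P) (x(P) = ((-4 + P)/(2*P) + 2)/6 = (2 + (-4 + P)/(2*P))/6 = ⅓ + (-4 + P)/(12*P))
-50976/130206 + 179948/x(-170) = -50976/130206 + 179948/(((1/12)*(-4 + 5*(-170))/(-170))) = -50976*1/130206 + 179948/(((1/12)*(-1/170)*(-4 - 850))) = -8496/21701 + 179948/(((1/12)*(-1/170)*(-854))) = -8496/21701 + 179948/(427/1020) = -8496/21701 + 179948*(1020/427) = -8496/21701 + 183546960/427 = 3983148951168/9266327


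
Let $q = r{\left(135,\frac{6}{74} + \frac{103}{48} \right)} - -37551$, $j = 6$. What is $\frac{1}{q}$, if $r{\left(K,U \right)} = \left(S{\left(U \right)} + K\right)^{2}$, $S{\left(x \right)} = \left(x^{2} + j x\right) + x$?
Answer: $\frac{9948826238976}{614300622006466801} \approx 1.6195 \cdot 10^{-5}$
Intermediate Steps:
$S{\left(x \right)} = x^{2} + 7 x$ ($S{\left(x \right)} = \left(x^{2} + 6 x\right) + x = x^{2} + 7 x$)
$r{\left(K,U \right)} = \left(K + U \left(7 + U\right)\right)^{2}$ ($r{\left(K,U \right)} = \left(U \left(7 + U\right) + K\right)^{2} = \left(K + U \left(7 + U\right)\right)^{2}$)
$q = \frac{614300622006466801}{9948826238976}$ ($q = \left(135 + \left(\frac{6}{74} + \frac{103}{48}\right) \left(7 + \left(\frac{6}{74} + \frac{103}{48}\right)\right)\right)^{2} - -37551 = \left(135 + \left(6 \cdot \frac{1}{74} + 103 \cdot \frac{1}{48}\right) \left(7 + \left(6 \cdot \frac{1}{74} + 103 \cdot \frac{1}{48}\right)\right)\right)^{2} + 37551 = \left(135 + \left(\frac{3}{37} + \frac{103}{48}\right) \left(7 + \left(\frac{3}{37} + \frac{103}{48}\right)\right)\right)^{2} + 37551 = \left(135 + \frac{3955 \left(7 + \frac{3955}{1776}\right)}{1776}\right)^{2} + 37551 = \left(135 + \frac{3955}{1776} \cdot \frac{16387}{1776}\right)^{2} + 37551 = \left(135 + \frac{64810585}{3154176}\right)^{2} + 37551 = \left(\frac{490624345}{3154176}\right)^{2} + 37551 = \frac{240712247906679025}{9948826238976} + 37551 = \frac{614300622006466801}{9948826238976} \approx 61746.0$)
$\frac{1}{q} = \frac{1}{\frac{614300622006466801}{9948826238976}} = \frac{9948826238976}{614300622006466801}$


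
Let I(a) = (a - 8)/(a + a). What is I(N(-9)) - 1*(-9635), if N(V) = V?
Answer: 173447/18 ≈ 9635.9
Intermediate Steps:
I(a) = (-8 + a)/(2*a) (I(a) = (-8 + a)/((2*a)) = (-8 + a)*(1/(2*a)) = (-8 + a)/(2*a))
I(N(-9)) - 1*(-9635) = (½)*(-8 - 9)/(-9) - 1*(-9635) = (½)*(-⅑)*(-17) + 9635 = 17/18 + 9635 = 173447/18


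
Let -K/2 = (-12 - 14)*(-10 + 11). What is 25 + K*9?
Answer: 493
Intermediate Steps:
K = 52 (K = -2*(-12 - 14)*(-10 + 11) = -(-52) = -2*(-26) = 52)
25 + K*9 = 25 + 52*9 = 25 + 468 = 493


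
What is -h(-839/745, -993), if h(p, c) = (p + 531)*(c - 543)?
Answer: 606345216/745 ≈ 8.1389e+5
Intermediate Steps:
h(p, c) = (-543 + c)*(531 + p) (h(p, c) = (531 + p)*(-543 + c) = (-543 + c)*(531 + p))
-h(-839/745, -993) = -(-288333 - (-455577)/745 + 531*(-993) - (-833127)/745) = -(-288333 - (-455577)/745 - 527283 - (-833127)/745) = -(-288333 - 543*(-839/745) - 527283 - 993*(-839/745)) = -(-288333 + 455577/745 - 527283 + 833127/745) = -1*(-606345216/745) = 606345216/745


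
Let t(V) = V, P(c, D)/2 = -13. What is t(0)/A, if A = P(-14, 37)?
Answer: 0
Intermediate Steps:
P(c, D) = -26 (P(c, D) = 2*(-13) = -26)
A = -26
t(0)/A = 0/(-26) = 0*(-1/26) = 0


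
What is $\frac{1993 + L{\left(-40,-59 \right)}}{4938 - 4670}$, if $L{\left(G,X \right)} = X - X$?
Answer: $\frac{1993}{268} \approx 7.4366$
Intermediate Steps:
$L{\left(G,X \right)} = 0$
$\frac{1993 + L{\left(-40,-59 \right)}}{4938 - 4670} = \frac{1993 + 0}{4938 - 4670} = \frac{1993}{268}$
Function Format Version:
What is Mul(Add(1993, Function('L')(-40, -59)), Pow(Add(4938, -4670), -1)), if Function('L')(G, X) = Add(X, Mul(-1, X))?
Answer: Rational(1993, 268) ≈ 7.4366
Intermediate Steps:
Function('L')(G, X) = 0
Mul(Add(1993, Function('L')(-40, -59)), Pow(Add(4938, -4670), -1)) = Mul(Add(1993, 0), Pow(Add(4938, -4670), -1)) = Mul(1993, Pow(268, -1)) = Mul(1993, Rational(1, 268)) = Rational(1993, 268)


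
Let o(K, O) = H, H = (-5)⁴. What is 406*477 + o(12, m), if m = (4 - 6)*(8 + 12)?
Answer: 194287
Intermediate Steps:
H = 625
m = -40 (m = -2*20 = -40)
o(K, O) = 625
406*477 + o(12, m) = 406*477 + 625 = 193662 + 625 = 194287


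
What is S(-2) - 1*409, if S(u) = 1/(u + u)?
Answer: -1637/4 ≈ -409.25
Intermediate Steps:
S(u) = 1/(2*u)
S(-2) - 1*409 = (½)/(-2) - 1*409 = (½)*(-½) - 409 = -¼ - 409 = -1637/4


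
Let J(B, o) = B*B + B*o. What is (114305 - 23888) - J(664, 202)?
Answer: -484607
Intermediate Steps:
J(B, o) = B² + B*o
(114305 - 23888) - J(664, 202) = (114305 - 23888) - 664*(664 + 202) = 90417 - 664*866 = 90417 - 1*575024 = 90417 - 575024 = -484607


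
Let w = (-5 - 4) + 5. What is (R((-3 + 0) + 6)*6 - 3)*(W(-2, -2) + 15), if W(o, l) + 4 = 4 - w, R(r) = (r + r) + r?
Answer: 969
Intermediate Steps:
R(r) = 3*r (R(r) = 2*r + r = 3*r)
w = -4 (w = -9 + 5 = -4)
W(o, l) = 4 (W(o, l) = -4 + (4 - 1*(-4)) = -4 + (4 + 4) = -4 + 8 = 4)
(R((-3 + 0) + 6)*6 - 3)*(W(-2, -2) + 15) = ((3*((-3 + 0) + 6))*6 - 3)*(4 + 15) = ((3*(-3 + 6))*6 - 3)*19 = ((3*3)*6 - 3)*19 = (9*6 - 3)*19 = (54 - 3)*19 = 51*19 = 969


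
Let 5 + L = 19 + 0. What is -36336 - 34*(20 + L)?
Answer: -37492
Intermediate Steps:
L = 14 (L = -5 + (19 + 0) = -5 + 19 = 14)
-36336 - 34*(20 + L) = -36336 - 34*(20 + 14) = -36336 - 34*34 = -36336 - 1*1156 = -36336 - 1156 = -37492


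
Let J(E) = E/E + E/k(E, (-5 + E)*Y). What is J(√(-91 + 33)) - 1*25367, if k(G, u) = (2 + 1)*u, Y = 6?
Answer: -18948373/747 - 5*I*√58/1494 ≈ -25366.0 - 0.025488*I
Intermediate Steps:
k(G, u) = 3*u
J(E) = 1 + E/(-90 + 18*E) (J(E) = E/E + E/((3*((-5 + E)*6))) = 1 + E/((3*(-30 + 6*E))) = 1 + E/(-90 + 18*E))
J(√(-91 + 33)) - 1*25367 = (-90 + 19*√(-91 + 33))/(18*(-5 + √(-91 + 33))) - 1*25367 = (-90 + 19*√(-58))/(18*(-5 + √(-58))) - 25367 = (-90 + 19*(I*√58))/(18*(-5 + I*√58)) - 25367 = (-90 + 19*I*√58)/(18*(-5 + I*√58)) - 25367 = -25367 + (-90 + 19*I*√58)/(18*(-5 + I*√58))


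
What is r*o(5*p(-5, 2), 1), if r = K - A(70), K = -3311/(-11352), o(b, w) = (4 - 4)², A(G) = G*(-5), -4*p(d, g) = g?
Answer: 0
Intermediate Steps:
p(d, g) = -g/4
A(G) = -5*G
o(b, w) = 0 (o(b, w) = 0² = 0)
K = 7/24 (K = -3311*(-1/11352) = 7/24 ≈ 0.29167)
r = 8407/24 (r = 7/24 - (-5)*70 = 7/24 - 1*(-350) = 7/24 + 350 = 8407/24 ≈ 350.29)
r*o(5*p(-5, 2), 1) = (8407/24)*0 = 0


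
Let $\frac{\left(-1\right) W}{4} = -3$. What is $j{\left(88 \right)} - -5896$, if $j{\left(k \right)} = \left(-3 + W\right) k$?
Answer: $6688$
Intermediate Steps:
$W = 12$ ($W = \left(-4\right) \left(-3\right) = 12$)
$j{\left(k \right)} = 9 k$ ($j{\left(k \right)} = \left(-3 + 12\right) k = 9 k$)
$j{\left(88 \right)} - -5896 = 9 \cdot 88 - -5896 = 792 + 5896 = 6688$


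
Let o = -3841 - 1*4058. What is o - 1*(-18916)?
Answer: 11017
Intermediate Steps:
o = -7899 (o = -3841 - 4058 = -7899)
o - 1*(-18916) = -7899 - 1*(-18916) = -7899 + 18916 = 11017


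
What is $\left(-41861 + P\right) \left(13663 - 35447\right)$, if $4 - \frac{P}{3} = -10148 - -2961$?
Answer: $441953792$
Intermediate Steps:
$P = 21573$ ($P = 12 - 3 \left(-10148 - -2961\right) = 12 - 3 \left(-10148 + 2961\right) = 12 - -21561 = 12 + 21561 = 21573$)
$\left(-41861 + P\right) \left(13663 - 35447\right) = \left(-41861 + 21573\right) \left(13663 - 35447\right) = \left(-20288\right) \left(-21784\right) = 441953792$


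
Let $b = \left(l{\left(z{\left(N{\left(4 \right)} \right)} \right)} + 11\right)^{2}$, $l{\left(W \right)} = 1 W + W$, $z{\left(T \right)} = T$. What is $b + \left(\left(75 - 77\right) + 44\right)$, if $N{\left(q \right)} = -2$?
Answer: $91$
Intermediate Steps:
$l{\left(W \right)} = 2 W$ ($l{\left(W \right)} = W + W = 2 W$)
$b = 49$ ($b = \left(2 \left(-2\right) + 11\right)^{2} = \left(-4 + 11\right)^{2} = 7^{2} = 49$)
$b + \left(\left(75 - 77\right) + 44\right) = 49 + \left(\left(75 - 77\right) + 44\right) = 49 + \left(-2 + 44\right) = 49 + 42 = 91$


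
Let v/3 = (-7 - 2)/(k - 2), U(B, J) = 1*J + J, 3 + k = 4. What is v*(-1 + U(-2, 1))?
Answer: 27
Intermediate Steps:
k = 1 (k = -3 + 4 = 1)
U(B, J) = 2*J (U(B, J) = J + J = 2*J)
v = 27 (v = 3*((-7 - 2)/(1 - 2)) = 3*(-9/(-1)) = 3*(-9*(-1)) = 3*9 = 27)
v*(-1 + U(-2, 1)) = 27*(-1 + 2*1) = 27*(-1 + 2) = 27*1 = 27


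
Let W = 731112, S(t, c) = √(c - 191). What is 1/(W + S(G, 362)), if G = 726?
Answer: 243704/178174918791 - √19/178174918791 ≈ 1.3678e-6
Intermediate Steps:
S(t, c) = √(-191 + c)
1/(W + S(G, 362)) = 1/(731112 + √(-191 + 362)) = 1/(731112 + √171) = 1/(731112 + 3*√19)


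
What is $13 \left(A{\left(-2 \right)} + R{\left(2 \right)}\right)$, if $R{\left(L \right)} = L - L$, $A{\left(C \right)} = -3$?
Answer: $-39$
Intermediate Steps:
$R{\left(L \right)} = 0$
$13 \left(A{\left(-2 \right)} + R{\left(2 \right)}\right) = 13 \left(-3 + 0\right) = 13 \left(-3\right) = -39$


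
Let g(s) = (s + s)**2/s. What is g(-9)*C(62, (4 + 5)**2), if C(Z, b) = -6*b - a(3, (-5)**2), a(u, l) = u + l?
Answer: 18504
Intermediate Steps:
a(u, l) = l + u
C(Z, b) = -28 - 6*b (C(Z, b) = -6*b - ((-5)**2 + 3) = -6*b - (25 + 3) = -6*b - 1*28 = -6*b - 28 = -28 - 6*b)
g(s) = 4*s (g(s) = (2*s)**2/s = (4*s**2)/s = 4*s)
g(-9)*C(62, (4 + 5)**2) = (4*(-9))*(-28 - 6*(4 + 5)**2) = -36*(-28 - 6*9**2) = -36*(-28 - 6*81) = -36*(-28 - 486) = -36*(-514) = 18504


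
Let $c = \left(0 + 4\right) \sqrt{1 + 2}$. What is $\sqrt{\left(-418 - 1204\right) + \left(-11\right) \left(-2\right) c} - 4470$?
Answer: $-4470 + i \sqrt{1622 - 88 \sqrt{3}} \approx -4470.0 + 38.335 i$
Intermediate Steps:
$c = 4 \sqrt{3} \approx 6.9282$
$\sqrt{\left(-418 - 1204\right) + \left(-11\right) \left(-2\right) c} - 4470 = \sqrt{\left(-418 - 1204\right) + \left(-11\right) \left(-2\right) 4 \sqrt{3}} - 4470 = \sqrt{-1622 + 22 \cdot 4 \sqrt{3}} - 4470 = \sqrt{-1622 + 88 \sqrt{3}} - 4470 = -4470 + \sqrt{-1622 + 88 \sqrt{3}}$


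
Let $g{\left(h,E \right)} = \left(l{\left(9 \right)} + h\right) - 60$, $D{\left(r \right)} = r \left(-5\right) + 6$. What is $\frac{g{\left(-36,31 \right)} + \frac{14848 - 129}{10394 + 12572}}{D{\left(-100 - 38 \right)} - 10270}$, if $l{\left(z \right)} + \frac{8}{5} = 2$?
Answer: $\frac{10904153}{1099382420} \approx 0.0099184$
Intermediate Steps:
$l{\left(z \right)} = \frac{2}{5}$ ($l{\left(z \right)} = - \frac{8}{5} + 2 = \frac{2}{5}$)
$D{\left(r \right)} = 6 - 5 r$ ($D{\left(r \right)} = - 5 r + 6 = 6 - 5 r$)
$g{\left(h,E \right)} = - \frac{298}{5} + h$ ($g{\left(h,E \right)} = \left(\frac{2}{5} + h\right) - 60 = - \frac{298}{5} + h$)
$\frac{g{\left(-36,31 \right)} + \frac{14848 - 129}{10394 + 12572}}{D{\left(-100 - 38 \right)} - 10270} = \frac{\left(- \frac{298}{5} - 36\right) + \frac{14848 - 129}{10394 + 12572}}{\left(6 - 5 \left(-100 - 38\right)\right) - 10270} = \frac{- \frac{478}{5} + \frac{14719}{22966}}{\left(6 - -690\right) - 10270} = \frac{- \frac{478}{5} + 14719 \cdot \frac{1}{22966}}{\left(6 + 690\right) - 10270} = \frac{- \frac{478}{5} + \frac{14719}{22966}}{696 - 10270} = - \frac{10904153}{114830 \left(-9574\right)} = \left(- \frac{10904153}{114830}\right) \left(- \frac{1}{9574}\right) = \frac{10904153}{1099382420}$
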